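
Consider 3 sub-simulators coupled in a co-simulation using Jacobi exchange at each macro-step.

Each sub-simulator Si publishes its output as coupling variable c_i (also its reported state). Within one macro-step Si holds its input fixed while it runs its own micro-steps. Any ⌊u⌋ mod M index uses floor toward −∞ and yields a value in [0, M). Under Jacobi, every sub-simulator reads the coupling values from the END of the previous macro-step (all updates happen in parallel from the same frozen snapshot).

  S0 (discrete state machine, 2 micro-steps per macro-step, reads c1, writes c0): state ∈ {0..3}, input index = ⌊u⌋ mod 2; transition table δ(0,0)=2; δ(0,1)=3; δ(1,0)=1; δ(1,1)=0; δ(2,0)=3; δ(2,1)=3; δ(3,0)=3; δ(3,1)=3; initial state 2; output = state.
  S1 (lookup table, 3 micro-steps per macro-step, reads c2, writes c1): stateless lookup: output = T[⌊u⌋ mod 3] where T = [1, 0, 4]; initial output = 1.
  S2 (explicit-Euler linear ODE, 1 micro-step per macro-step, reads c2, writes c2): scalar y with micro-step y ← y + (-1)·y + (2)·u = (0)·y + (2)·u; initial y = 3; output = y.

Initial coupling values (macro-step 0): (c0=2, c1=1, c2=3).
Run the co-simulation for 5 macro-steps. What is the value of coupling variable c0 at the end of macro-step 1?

c0 at macro-step 1 = 3

macro 1: S0 reads c1=1 → after 2×micro: 3; S1 reads c2=3 → after 3×micro: 1; S2 reads c2=3 → after 1×micro: 6 ⇒ (c0=3, c1=1, c2=6)
macro 2: S0 reads c1=1 → after 2×micro: 3; S1 reads c2=6 → after 3×micro: 1; S2 reads c2=6 → after 1×micro: 12 ⇒ (c0=3, c1=1, c2=12)
macro 3: S0 reads c1=1 → after 2×micro: 3; S1 reads c2=12 → after 3×micro: 1; S2 reads c2=12 → after 1×micro: 24 ⇒ (c0=3, c1=1, c2=24)
macro 4: S0 reads c1=1 → after 2×micro: 3; S1 reads c2=24 → after 3×micro: 1; S2 reads c2=24 → after 1×micro: 48 ⇒ (c0=3, c1=1, c2=48)
macro 5: S0 reads c1=1 → after 2×micro: 3; S1 reads c2=48 → after 3×micro: 1; S2 reads c2=48 → after 1×micro: 96 ⇒ (c0=3, c1=1, c2=96)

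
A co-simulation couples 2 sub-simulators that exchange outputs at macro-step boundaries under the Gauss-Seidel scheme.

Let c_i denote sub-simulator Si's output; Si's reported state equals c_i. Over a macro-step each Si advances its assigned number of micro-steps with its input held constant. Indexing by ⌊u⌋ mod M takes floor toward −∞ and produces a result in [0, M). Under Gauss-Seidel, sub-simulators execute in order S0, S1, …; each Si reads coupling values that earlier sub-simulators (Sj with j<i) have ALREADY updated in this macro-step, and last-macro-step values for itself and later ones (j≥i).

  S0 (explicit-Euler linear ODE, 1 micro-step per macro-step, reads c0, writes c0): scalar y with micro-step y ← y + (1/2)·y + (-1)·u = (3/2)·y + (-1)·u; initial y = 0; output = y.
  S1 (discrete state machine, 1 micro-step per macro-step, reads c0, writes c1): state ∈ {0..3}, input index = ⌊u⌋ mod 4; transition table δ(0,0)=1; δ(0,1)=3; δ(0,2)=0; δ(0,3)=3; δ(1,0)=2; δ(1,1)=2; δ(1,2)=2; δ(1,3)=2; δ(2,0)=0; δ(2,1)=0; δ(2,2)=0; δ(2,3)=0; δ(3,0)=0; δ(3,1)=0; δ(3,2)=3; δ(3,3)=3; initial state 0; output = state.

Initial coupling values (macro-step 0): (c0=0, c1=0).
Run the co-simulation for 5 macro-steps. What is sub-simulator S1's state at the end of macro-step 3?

S1 state at macro-step 3 = 0

macro 1: S0 reads c0=0 → after 1×micro: 0; S1 reads c0=0 → after 1×micro: 1 ⇒ (c0=0, c1=1)
macro 2: S0 reads c0=0 → after 1×micro: 0; S1 reads c0=0 → after 1×micro: 2 ⇒ (c0=0, c1=2)
macro 3: S0 reads c0=0 → after 1×micro: 0; S1 reads c0=0 → after 1×micro: 0 ⇒ (c0=0, c1=0)
macro 4: S0 reads c0=0 → after 1×micro: 0; S1 reads c0=0 → after 1×micro: 1 ⇒ (c0=0, c1=1)
macro 5: S0 reads c0=0 → after 1×micro: 0; S1 reads c0=0 → after 1×micro: 2 ⇒ (c0=0, c1=2)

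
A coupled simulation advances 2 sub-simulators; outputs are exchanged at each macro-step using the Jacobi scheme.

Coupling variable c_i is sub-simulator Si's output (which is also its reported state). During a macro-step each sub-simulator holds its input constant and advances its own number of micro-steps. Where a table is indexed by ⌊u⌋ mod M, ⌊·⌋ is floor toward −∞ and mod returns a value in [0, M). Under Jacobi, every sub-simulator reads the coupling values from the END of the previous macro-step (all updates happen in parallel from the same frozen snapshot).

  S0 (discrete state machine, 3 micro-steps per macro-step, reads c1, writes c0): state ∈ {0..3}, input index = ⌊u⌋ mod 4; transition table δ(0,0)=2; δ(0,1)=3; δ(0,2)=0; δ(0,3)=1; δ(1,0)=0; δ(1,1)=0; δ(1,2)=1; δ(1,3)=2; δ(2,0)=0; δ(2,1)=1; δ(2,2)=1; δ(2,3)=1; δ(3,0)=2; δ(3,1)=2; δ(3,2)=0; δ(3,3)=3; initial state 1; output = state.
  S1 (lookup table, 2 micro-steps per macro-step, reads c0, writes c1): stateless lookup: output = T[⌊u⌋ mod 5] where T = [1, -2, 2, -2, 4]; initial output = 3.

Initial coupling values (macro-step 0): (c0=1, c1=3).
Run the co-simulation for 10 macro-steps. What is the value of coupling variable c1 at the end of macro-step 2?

c1 at macro-step 2 = 2

macro 1: S0 reads c1=3 → after 3×micro: 2; S1 reads c0=1 → after 2×micro: -2 ⇒ (c0=2, c1=-2)
macro 2: S0 reads c1=-2 → after 3×micro: 1; S1 reads c0=2 → after 2×micro: 2 ⇒ (c0=1, c1=2)
macro 3: S0 reads c1=2 → after 3×micro: 1; S1 reads c0=1 → after 2×micro: -2 ⇒ (c0=1, c1=-2)
macro 4: S0 reads c1=-2 → after 3×micro: 1; S1 reads c0=1 → after 2×micro: -2 ⇒ (c0=1, c1=-2)
macro 5: S0 reads c1=-2 → after 3×micro: 1; S1 reads c0=1 → after 2×micro: -2 ⇒ (c0=1, c1=-2)
macro 6: S0 reads c1=-2 → after 3×micro: 1; S1 reads c0=1 → after 2×micro: -2 ⇒ (c0=1, c1=-2)
macro 7: S0 reads c1=-2 → after 3×micro: 1; S1 reads c0=1 → after 2×micro: -2 ⇒ (c0=1, c1=-2)
macro 8: S0 reads c1=-2 → after 3×micro: 1; S1 reads c0=1 → after 2×micro: -2 ⇒ (c0=1, c1=-2)
macro 9: S0 reads c1=-2 → after 3×micro: 1; S1 reads c0=1 → after 2×micro: -2 ⇒ (c0=1, c1=-2)
macro 10: S0 reads c1=-2 → after 3×micro: 1; S1 reads c0=1 → after 2×micro: -2 ⇒ (c0=1, c1=-2)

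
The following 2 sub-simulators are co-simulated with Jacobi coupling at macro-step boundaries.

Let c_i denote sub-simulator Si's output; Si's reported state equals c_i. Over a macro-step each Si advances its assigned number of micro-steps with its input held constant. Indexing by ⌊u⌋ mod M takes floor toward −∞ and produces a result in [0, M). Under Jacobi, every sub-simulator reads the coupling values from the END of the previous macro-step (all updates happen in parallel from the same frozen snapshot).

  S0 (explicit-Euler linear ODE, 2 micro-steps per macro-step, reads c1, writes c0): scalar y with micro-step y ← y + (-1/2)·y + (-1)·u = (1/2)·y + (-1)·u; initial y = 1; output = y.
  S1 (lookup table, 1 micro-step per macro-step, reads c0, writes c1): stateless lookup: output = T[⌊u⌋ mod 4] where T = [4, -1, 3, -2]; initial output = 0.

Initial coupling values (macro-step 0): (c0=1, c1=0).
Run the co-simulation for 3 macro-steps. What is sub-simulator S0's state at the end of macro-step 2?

S0 state at macro-step 2 = 25/16

macro 1: S0 reads c1=0 → after 2×micro: 1/4; S1 reads c0=1 → after 1×micro: -1 ⇒ (c0=1/4, c1=-1)
macro 2: S0 reads c1=-1 → after 2×micro: 25/16; S1 reads c0=1/4 → after 1×micro: 4 ⇒ (c0=25/16, c1=4)
macro 3: S0 reads c1=4 → after 2×micro: -359/64; S1 reads c0=25/16 → after 1×micro: -1 ⇒ (c0=-359/64, c1=-1)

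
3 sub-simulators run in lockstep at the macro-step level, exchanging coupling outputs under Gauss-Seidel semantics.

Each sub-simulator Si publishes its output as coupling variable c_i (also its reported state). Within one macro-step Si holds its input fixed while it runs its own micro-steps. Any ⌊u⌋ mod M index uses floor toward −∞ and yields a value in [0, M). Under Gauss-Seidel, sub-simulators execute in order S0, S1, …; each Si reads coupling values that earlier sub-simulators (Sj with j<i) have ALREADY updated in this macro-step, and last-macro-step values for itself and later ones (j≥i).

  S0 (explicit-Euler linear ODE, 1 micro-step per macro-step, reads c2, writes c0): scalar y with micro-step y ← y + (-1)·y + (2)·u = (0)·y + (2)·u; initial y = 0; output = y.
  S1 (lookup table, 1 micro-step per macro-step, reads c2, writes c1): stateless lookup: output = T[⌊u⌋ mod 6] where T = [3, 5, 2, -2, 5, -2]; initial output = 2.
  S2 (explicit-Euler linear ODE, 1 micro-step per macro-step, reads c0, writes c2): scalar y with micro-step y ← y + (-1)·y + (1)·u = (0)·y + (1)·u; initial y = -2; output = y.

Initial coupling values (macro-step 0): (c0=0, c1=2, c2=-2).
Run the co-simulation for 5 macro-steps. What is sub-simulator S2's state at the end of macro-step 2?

S2 state at macro-step 2 = -8

macro 1: S0 reads c2=-2 → after 1×micro: -4; S1 reads c2=-2 → after 1×micro: 5; S2 reads c0=-4 → after 1×micro: -4 ⇒ (c0=-4, c1=5, c2=-4)
macro 2: S0 reads c2=-4 → after 1×micro: -8; S1 reads c2=-4 → after 1×micro: 2; S2 reads c0=-8 → after 1×micro: -8 ⇒ (c0=-8, c1=2, c2=-8)
macro 3: S0 reads c2=-8 → after 1×micro: -16; S1 reads c2=-8 → after 1×micro: 5; S2 reads c0=-16 → after 1×micro: -16 ⇒ (c0=-16, c1=5, c2=-16)
macro 4: S0 reads c2=-16 → after 1×micro: -32; S1 reads c2=-16 → after 1×micro: 2; S2 reads c0=-32 → after 1×micro: -32 ⇒ (c0=-32, c1=2, c2=-32)
macro 5: S0 reads c2=-32 → after 1×micro: -64; S1 reads c2=-32 → after 1×micro: 5; S2 reads c0=-64 → after 1×micro: -64 ⇒ (c0=-64, c1=5, c2=-64)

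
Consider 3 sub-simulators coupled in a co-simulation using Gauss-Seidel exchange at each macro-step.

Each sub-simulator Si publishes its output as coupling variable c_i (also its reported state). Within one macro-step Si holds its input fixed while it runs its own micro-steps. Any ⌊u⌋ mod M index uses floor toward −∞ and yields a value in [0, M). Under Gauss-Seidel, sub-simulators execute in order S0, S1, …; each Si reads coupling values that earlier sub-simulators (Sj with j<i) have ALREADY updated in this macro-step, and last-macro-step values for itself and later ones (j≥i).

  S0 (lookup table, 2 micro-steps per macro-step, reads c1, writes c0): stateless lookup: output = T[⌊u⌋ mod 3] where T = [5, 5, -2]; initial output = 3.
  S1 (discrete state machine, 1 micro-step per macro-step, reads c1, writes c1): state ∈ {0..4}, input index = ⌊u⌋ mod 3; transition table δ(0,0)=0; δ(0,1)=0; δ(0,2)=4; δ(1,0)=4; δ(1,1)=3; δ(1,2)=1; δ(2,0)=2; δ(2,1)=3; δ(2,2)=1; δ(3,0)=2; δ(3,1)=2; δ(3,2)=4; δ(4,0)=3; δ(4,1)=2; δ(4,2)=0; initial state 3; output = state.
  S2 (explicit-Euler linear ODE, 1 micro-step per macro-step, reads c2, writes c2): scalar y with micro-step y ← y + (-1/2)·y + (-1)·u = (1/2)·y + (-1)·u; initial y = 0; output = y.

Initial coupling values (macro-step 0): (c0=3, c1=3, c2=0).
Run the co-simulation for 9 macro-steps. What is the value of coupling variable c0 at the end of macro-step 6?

macro 1: S0 reads c1=3 → after 2×micro: 5; S1 reads c1=3 → after 1×micro: 2; S2 reads c2=0 → after 1×micro: 0 ⇒ (c0=5, c1=2, c2=0)
macro 2: S0 reads c1=2 → after 2×micro: -2; S1 reads c1=2 → after 1×micro: 1; S2 reads c2=0 → after 1×micro: 0 ⇒ (c0=-2, c1=1, c2=0)
macro 3: S0 reads c1=1 → after 2×micro: 5; S1 reads c1=1 → after 1×micro: 3; S2 reads c2=0 → after 1×micro: 0 ⇒ (c0=5, c1=3, c2=0)
macro 4: S0 reads c1=3 → after 2×micro: 5; S1 reads c1=3 → after 1×micro: 2; S2 reads c2=0 → after 1×micro: 0 ⇒ (c0=5, c1=2, c2=0)
macro 5: S0 reads c1=2 → after 2×micro: -2; S1 reads c1=2 → after 1×micro: 1; S2 reads c2=0 → after 1×micro: 0 ⇒ (c0=-2, c1=1, c2=0)
macro 6: S0 reads c1=1 → after 2×micro: 5; S1 reads c1=1 → after 1×micro: 3; S2 reads c2=0 → after 1×micro: 0 ⇒ (c0=5, c1=3, c2=0)
macro 7: S0 reads c1=3 → after 2×micro: 5; S1 reads c1=3 → after 1×micro: 2; S2 reads c2=0 → after 1×micro: 0 ⇒ (c0=5, c1=2, c2=0)
macro 8: S0 reads c1=2 → after 2×micro: -2; S1 reads c1=2 → after 1×micro: 1; S2 reads c2=0 → after 1×micro: 0 ⇒ (c0=-2, c1=1, c2=0)
macro 9: S0 reads c1=1 → after 2×micro: 5; S1 reads c1=1 → after 1×micro: 3; S2 reads c2=0 → after 1×micro: 0 ⇒ (c0=5, c1=3, c2=0)

c0 at macro-step 6 = 5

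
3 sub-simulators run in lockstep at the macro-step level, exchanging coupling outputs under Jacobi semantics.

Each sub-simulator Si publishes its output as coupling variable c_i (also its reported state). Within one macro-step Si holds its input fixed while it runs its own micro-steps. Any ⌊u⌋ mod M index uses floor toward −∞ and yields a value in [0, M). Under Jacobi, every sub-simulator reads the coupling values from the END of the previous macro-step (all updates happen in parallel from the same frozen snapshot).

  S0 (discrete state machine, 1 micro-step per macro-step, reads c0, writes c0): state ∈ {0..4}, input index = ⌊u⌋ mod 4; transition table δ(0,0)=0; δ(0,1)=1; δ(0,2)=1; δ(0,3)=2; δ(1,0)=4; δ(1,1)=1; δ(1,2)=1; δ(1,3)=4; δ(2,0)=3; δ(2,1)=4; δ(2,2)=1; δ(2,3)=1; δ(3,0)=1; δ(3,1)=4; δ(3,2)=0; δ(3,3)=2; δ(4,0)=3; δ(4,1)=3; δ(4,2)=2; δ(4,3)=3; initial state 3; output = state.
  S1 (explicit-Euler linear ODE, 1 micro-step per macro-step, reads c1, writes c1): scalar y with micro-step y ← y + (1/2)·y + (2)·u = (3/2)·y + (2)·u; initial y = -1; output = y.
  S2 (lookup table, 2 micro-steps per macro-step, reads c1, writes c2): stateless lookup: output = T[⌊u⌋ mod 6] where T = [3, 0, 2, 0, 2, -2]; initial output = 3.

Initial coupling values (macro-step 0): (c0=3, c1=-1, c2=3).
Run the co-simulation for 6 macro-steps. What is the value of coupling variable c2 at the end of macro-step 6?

c2 at macro-step 6 = 2

macro 1: S0 reads c0=3 → after 1×micro: 2; S1 reads c1=-1 → after 1×micro: -7/2; S2 reads c1=-1 → after 2×micro: -2 ⇒ (c0=2, c1=-7/2, c2=-2)
macro 2: S0 reads c0=2 → after 1×micro: 1; S1 reads c1=-7/2 → after 1×micro: -49/4; S2 reads c1=-7/2 → after 2×micro: 2 ⇒ (c0=1, c1=-49/4, c2=2)
macro 3: S0 reads c0=1 → after 1×micro: 1; S1 reads c1=-49/4 → after 1×micro: -343/8; S2 reads c1=-49/4 → after 2×micro: -2 ⇒ (c0=1, c1=-343/8, c2=-2)
macro 4: S0 reads c0=1 → after 1×micro: 1; S1 reads c1=-343/8 → after 1×micro: -2401/16; S2 reads c1=-343/8 → after 2×micro: -2 ⇒ (c0=1, c1=-2401/16, c2=-2)
macro 5: S0 reads c0=1 → after 1×micro: 1; S1 reads c1=-2401/16 → after 1×micro: -16807/32; S2 reads c1=-2401/16 → after 2×micro: -2 ⇒ (c0=1, c1=-16807/32, c2=-2)
macro 6: S0 reads c0=1 → after 1×micro: 1; S1 reads c1=-16807/32 → after 1×micro: -117649/64; S2 reads c1=-16807/32 → after 2×micro: 2 ⇒ (c0=1, c1=-117649/64, c2=2)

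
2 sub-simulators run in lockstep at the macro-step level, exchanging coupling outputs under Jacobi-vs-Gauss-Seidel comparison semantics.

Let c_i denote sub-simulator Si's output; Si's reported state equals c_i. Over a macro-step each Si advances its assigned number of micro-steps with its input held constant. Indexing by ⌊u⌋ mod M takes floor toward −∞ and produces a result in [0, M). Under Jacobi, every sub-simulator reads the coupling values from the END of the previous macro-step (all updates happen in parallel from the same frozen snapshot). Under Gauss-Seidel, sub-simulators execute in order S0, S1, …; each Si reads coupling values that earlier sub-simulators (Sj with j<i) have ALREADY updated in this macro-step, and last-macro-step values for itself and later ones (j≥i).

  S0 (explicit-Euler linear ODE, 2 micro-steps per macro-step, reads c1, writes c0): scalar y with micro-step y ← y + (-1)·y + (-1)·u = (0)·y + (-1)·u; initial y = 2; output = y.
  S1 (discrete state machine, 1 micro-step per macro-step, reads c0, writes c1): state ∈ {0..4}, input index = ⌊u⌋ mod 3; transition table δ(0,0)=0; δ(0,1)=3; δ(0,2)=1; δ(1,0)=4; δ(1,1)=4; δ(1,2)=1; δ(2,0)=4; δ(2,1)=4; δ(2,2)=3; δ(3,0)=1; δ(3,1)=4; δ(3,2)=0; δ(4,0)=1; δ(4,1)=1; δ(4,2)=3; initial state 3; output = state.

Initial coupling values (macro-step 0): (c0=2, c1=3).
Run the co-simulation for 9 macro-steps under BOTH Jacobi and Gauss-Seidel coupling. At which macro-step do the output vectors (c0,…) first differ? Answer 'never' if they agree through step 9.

first divergence at macro-step: 1

[Jacobi] macro 1: S0 reads c1=3 → after 2×micro: -3; S1 reads c0=2 → after 1×micro: 0 ⇒ (c0=-3, c1=0)
[Jacobi] macro 2: S0 reads c1=0 → after 2×micro: 0; S1 reads c0=-3 → after 1×micro: 0 ⇒ (c0=0, c1=0)
[Jacobi] macro 3: S0 reads c1=0 → after 2×micro: 0; S1 reads c0=0 → after 1×micro: 0 ⇒ (c0=0, c1=0)
[Jacobi] macro 4: S0 reads c1=0 → after 2×micro: 0; S1 reads c0=0 → after 1×micro: 0 ⇒ (c0=0, c1=0)
[Jacobi] macro 5: S0 reads c1=0 → after 2×micro: 0; S1 reads c0=0 → after 1×micro: 0 ⇒ (c0=0, c1=0)
[Jacobi] macro 6: S0 reads c1=0 → after 2×micro: 0; S1 reads c0=0 → after 1×micro: 0 ⇒ (c0=0, c1=0)
[Jacobi] macro 7: S0 reads c1=0 → after 2×micro: 0; S1 reads c0=0 → after 1×micro: 0 ⇒ (c0=0, c1=0)
[Jacobi] macro 8: S0 reads c1=0 → after 2×micro: 0; S1 reads c0=0 → after 1×micro: 0 ⇒ (c0=0, c1=0)
[Jacobi] macro 9: S0 reads c1=0 → after 2×micro: 0; S1 reads c0=0 → after 1×micro: 0 ⇒ (c0=0, c1=0)
[Gauss-Seidel] macro 1: S0 reads c1=3 → after 2×micro: -3; S1 reads c0=-3 → after 1×micro: 1 ⇒ (c0=-3, c1=1)
[Gauss-Seidel] macro 2: S0 reads c1=1 → after 2×micro: -1; S1 reads c0=-1 → after 1×micro: 1 ⇒ (c0=-1, c1=1)
[Gauss-Seidel] macro 3: S0 reads c1=1 → after 2×micro: -1; S1 reads c0=-1 → after 1×micro: 1 ⇒ (c0=-1, c1=1)
[Gauss-Seidel] macro 4: S0 reads c1=1 → after 2×micro: -1; S1 reads c0=-1 → after 1×micro: 1 ⇒ (c0=-1, c1=1)
[Gauss-Seidel] macro 5: S0 reads c1=1 → after 2×micro: -1; S1 reads c0=-1 → after 1×micro: 1 ⇒ (c0=-1, c1=1)
[Gauss-Seidel] macro 6: S0 reads c1=1 → after 2×micro: -1; S1 reads c0=-1 → after 1×micro: 1 ⇒ (c0=-1, c1=1)
[Gauss-Seidel] macro 7: S0 reads c1=1 → after 2×micro: -1; S1 reads c0=-1 → after 1×micro: 1 ⇒ (c0=-1, c1=1)
[Gauss-Seidel] macro 8: S0 reads c1=1 → after 2×micro: -1; S1 reads c0=-1 → after 1×micro: 1 ⇒ (c0=-1, c1=1)
[Gauss-Seidel] macro 9: S0 reads c1=1 → after 2×micro: -1; S1 reads c0=-1 → after 1×micro: 1 ⇒ (c0=-1, c1=1)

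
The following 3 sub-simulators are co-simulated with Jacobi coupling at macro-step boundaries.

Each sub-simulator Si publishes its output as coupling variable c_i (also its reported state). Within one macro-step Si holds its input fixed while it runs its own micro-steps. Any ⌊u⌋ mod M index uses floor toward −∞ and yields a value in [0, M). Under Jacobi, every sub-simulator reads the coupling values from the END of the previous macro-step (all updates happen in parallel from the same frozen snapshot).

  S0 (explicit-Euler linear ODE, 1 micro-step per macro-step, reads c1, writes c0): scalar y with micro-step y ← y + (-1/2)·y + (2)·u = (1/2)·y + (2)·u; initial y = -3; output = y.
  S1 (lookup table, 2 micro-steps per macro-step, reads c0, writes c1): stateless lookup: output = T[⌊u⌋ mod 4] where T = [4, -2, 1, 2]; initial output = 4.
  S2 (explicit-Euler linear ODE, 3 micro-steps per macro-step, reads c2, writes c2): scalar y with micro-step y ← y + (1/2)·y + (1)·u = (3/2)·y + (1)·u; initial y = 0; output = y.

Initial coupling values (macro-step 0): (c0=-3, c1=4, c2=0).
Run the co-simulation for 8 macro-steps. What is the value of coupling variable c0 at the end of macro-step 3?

c0 at macro-step 3 = 13/8

macro 1: S0 reads c1=4 → after 1×micro: 13/2; S1 reads c0=-3 → after 2×micro: -2; S2 reads c2=0 → after 3×micro: 0 ⇒ (c0=13/2, c1=-2, c2=0)
macro 2: S0 reads c1=-2 → after 1×micro: -3/4; S1 reads c0=13/2 → after 2×micro: 1; S2 reads c2=0 → after 3×micro: 0 ⇒ (c0=-3/4, c1=1, c2=0)
macro 3: S0 reads c1=1 → after 1×micro: 13/8; S1 reads c0=-3/4 → after 2×micro: 2; S2 reads c2=0 → after 3×micro: 0 ⇒ (c0=13/8, c1=2, c2=0)
macro 4: S0 reads c1=2 → after 1×micro: 77/16; S1 reads c0=13/8 → after 2×micro: -2; S2 reads c2=0 → after 3×micro: 0 ⇒ (c0=77/16, c1=-2, c2=0)
macro 5: S0 reads c1=-2 → after 1×micro: -51/32; S1 reads c0=77/16 → after 2×micro: 4; S2 reads c2=0 → after 3×micro: 0 ⇒ (c0=-51/32, c1=4, c2=0)
macro 6: S0 reads c1=4 → after 1×micro: 461/64; S1 reads c0=-51/32 → after 2×micro: 1; S2 reads c2=0 → after 3×micro: 0 ⇒ (c0=461/64, c1=1, c2=0)
macro 7: S0 reads c1=1 → after 1×micro: 717/128; S1 reads c0=461/64 → after 2×micro: 2; S2 reads c2=0 → after 3×micro: 0 ⇒ (c0=717/128, c1=2, c2=0)
macro 8: S0 reads c1=2 → after 1×micro: 1741/256; S1 reads c0=717/128 → after 2×micro: -2; S2 reads c2=0 → after 3×micro: 0 ⇒ (c0=1741/256, c1=-2, c2=0)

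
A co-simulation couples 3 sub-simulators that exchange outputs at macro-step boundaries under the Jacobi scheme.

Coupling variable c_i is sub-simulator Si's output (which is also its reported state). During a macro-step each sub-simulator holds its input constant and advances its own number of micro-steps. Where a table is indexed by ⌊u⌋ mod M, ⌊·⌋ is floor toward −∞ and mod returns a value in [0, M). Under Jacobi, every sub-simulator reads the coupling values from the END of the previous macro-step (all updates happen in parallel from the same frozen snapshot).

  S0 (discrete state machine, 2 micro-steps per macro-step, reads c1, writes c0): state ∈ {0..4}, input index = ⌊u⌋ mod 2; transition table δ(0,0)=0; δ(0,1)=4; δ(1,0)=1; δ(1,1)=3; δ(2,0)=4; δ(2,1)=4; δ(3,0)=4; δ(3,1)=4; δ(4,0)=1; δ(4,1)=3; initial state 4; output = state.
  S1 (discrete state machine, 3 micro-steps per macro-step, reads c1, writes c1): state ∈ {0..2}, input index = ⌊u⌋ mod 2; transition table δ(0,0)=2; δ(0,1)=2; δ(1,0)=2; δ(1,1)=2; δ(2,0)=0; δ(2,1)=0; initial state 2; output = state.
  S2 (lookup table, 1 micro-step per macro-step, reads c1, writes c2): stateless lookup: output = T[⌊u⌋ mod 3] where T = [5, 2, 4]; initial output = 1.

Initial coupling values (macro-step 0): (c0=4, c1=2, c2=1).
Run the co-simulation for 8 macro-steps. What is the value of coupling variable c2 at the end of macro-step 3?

c2 at macro-step 3 = 4

macro 1: S0 reads c1=2 → after 2×micro: 1; S1 reads c1=2 → after 3×micro: 0; S2 reads c1=2 → after 1×micro: 4 ⇒ (c0=1, c1=0, c2=4)
macro 2: S0 reads c1=0 → after 2×micro: 1; S1 reads c1=0 → after 3×micro: 2; S2 reads c1=0 → after 1×micro: 5 ⇒ (c0=1, c1=2, c2=5)
macro 3: S0 reads c1=2 → after 2×micro: 1; S1 reads c1=2 → after 3×micro: 0; S2 reads c1=2 → after 1×micro: 4 ⇒ (c0=1, c1=0, c2=4)
macro 4: S0 reads c1=0 → after 2×micro: 1; S1 reads c1=0 → after 3×micro: 2; S2 reads c1=0 → after 1×micro: 5 ⇒ (c0=1, c1=2, c2=5)
macro 5: S0 reads c1=2 → after 2×micro: 1; S1 reads c1=2 → after 3×micro: 0; S2 reads c1=2 → after 1×micro: 4 ⇒ (c0=1, c1=0, c2=4)
macro 6: S0 reads c1=0 → after 2×micro: 1; S1 reads c1=0 → after 3×micro: 2; S2 reads c1=0 → after 1×micro: 5 ⇒ (c0=1, c1=2, c2=5)
macro 7: S0 reads c1=2 → after 2×micro: 1; S1 reads c1=2 → after 3×micro: 0; S2 reads c1=2 → after 1×micro: 4 ⇒ (c0=1, c1=0, c2=4)
macro 8: S0 reads c1=0 → after 2×micro: 1; S1 reads c1=0 → after 3×micro: 2; S2 reads c1=0 → after 1×micro: 5 ⇒ (c0=1, c1=2, c2=5)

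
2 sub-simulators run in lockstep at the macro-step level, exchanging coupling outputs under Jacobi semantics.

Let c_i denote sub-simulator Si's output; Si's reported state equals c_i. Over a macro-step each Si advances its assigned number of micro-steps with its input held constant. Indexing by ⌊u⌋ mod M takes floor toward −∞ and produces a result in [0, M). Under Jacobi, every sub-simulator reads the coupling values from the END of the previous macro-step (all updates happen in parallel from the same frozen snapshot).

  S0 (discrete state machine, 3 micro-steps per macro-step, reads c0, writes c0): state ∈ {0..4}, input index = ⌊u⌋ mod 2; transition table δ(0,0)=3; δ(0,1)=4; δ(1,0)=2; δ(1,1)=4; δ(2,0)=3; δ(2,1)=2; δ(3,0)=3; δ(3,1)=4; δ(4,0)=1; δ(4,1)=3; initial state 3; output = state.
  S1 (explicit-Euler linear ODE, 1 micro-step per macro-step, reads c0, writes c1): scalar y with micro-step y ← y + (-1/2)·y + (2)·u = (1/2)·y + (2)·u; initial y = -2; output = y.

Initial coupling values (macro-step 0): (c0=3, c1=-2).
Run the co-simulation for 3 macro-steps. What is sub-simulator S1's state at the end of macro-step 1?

S1 state at macro-step 1 = 5

macro 1: S0 reads c0=3 → after 3×micro: 4; S1 reads c0=3 → after 1×micro: 5 ⇒ (c0=4, c1=5)
macro 2: S0 reads c0=4 → after 3×micro: 3; S1 reads c0=4 → after 1×micro: 21/2 ⇒ (c0=3, c1=21/2)
macro 3: S0 reads c0=3 → after 3×micro: 4; S1 reads c0=3 → after 1×micro: 45/4 ⇒ (c0=4, c1=45/4)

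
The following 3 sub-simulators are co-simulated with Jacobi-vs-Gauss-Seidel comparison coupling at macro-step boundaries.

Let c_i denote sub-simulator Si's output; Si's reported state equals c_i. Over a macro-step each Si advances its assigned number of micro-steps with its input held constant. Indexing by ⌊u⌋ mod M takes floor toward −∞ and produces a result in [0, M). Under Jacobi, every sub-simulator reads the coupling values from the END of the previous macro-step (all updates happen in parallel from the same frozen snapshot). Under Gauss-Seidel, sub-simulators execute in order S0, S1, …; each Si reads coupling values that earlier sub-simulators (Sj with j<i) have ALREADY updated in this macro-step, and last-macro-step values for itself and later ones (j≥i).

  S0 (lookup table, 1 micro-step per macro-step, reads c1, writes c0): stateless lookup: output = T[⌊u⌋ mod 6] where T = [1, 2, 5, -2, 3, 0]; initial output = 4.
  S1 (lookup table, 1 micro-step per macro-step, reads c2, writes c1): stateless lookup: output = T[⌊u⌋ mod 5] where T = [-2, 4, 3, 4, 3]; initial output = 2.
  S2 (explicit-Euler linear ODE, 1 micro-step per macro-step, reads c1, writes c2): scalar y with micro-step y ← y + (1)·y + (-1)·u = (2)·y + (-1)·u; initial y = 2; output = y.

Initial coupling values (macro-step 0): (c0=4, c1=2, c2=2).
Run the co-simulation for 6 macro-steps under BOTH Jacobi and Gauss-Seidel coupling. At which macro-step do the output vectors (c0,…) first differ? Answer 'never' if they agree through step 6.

[Jacobi] macro 1: S0 reads c1=2 → after 1×micro: 5; S1 reads c2=2 → after 1×micro: 3; S2 reads c1=2 → after 1×micro: 2 ⇒ (c0=5, c1=3, c2=2)
[Jacobi] macro 2: S0 reads c1=3 → after 1×micro: -2; S1 reads c2=2 → after 1×micro: 3; S2 reads c1=3 → after 1×micro: 1 ⇒ (c0=-2, c1=3, c2=1)
[Jacobi] macro 3: S0 reads c1=3 → after 1×micro: -2; S1 reads c2=1 → after 1×micro: 4; S2 reads c1=3 → after 1×micro: -1 ⇒ (c0=-2, c1=4, c2=-1)
[Jacobi] macro 4: S0 reads c1=4 → after 1×micro: 3; S1 reads c2=-1 → after 1×micro: 3; S2 reads c1=4 → after 1×micro: -6 ⇒ (c0=3, c1=3, c2=-6)
[Jacobi] macro 5: S0 reads c1=3 → after 1×micro: -2; S1 reads c2=-6 → after 1×micro: 3; S2 reads c1=3 → after 1×micro: -15 ⇒ (c0=-2, c1=3, c2=-15)
[Jacobi] macro 6: S0 reads c1=3 → after 1×micro: -2; S1 reads c2=-15 → after 1×micro: -2; S2 reads c1=3 → after 1×micro: -33 ⇒ (c0=-2, c1=-2, c2=-33)
[Gauss-Seidel] macro 1: S0 reads c1=2 → after 1×micro: 5; S1 reads c2=2 → after 1×micro: 3; S2 reads c1=3 → after 1×micro: 1 ⇒ (c0=5, c1=3, c2=1)
[Gauss-Seidel] macro 2: S0 reads c1=3 → after 1×micro: -2; S1 reads c2=1 → after 1×micro: 4; S2 reads c1=4 → after 1×micro: -2 ⇒ (c0=-2, c1=4, c2=-2)
[Gauss-Seidel] macro 3: S0 reads c1=4 → after 1×micro: 3; S1 reads c2=-2 → after 1×micro: 4; S2 reads c1=4 → after 1×micro: -8 ⇒ (c0=3, c1=4, c2=-8)
[Gauss-Seidel] macro 4: S0 reads c1=4 → after 1×micro: 3; S1 reads c2=-8 → after 1×micro: 3; S2 reads c1=3 → after 1×micro: -19 ⇒ (c0=3, c1=3, c2=-19)
[Gauss-Seidel] macro 5: S0 reads c1=3 → after 1×micro: -2; S1 reads c2=-19 → after 1×micro: 4; S2 reads c1=4 → after 1×micro: -42 ⇒ (c0=-2, c1=4, c2=-42)
[Gauss-Seidel] macro 6: S0 reads c1=4 → after 1×micro: 3; S1 reads c2=-42 → after 1×micro: 4; S2 reads c1=4 → after 1×micro: -88 ⇒ (c0=3, c1=4, c2=-88)

first divergence at macro-step: 1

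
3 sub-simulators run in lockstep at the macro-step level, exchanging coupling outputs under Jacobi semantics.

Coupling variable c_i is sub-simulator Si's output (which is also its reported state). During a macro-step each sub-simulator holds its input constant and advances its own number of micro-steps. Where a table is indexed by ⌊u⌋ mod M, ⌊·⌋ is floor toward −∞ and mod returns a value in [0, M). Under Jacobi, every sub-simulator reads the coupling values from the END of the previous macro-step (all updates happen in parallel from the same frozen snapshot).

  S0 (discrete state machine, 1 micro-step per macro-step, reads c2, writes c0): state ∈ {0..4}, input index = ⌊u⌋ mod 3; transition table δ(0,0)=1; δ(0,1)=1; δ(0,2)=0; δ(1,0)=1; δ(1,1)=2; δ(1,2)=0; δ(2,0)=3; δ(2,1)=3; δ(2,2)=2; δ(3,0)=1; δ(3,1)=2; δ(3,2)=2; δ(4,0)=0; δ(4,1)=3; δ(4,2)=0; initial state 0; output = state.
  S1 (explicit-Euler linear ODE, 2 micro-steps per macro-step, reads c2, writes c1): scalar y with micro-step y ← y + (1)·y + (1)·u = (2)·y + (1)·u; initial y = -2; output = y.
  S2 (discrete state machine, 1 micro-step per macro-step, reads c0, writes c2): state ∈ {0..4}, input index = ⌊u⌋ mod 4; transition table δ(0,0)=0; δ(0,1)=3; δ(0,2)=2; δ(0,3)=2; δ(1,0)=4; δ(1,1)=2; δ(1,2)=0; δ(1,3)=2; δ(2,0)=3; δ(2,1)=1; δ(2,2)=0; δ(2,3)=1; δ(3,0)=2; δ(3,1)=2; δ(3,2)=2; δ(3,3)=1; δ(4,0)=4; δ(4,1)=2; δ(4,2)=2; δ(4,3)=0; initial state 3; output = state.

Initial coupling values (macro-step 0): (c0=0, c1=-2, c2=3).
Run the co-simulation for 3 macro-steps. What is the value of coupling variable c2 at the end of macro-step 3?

c2 at macro-step 3 = 4

macro 1: S0 reads c2=3 → after 1×micro: 1; S1 reads c2=3 → after 2×micro: 1; S2 reads c0=0 → after 1×micro: 2 ⇒ (c0=1, c1=1, c2=2)
macro 2: S0 reads c2=2 → after 1×micro: 0; S1 reads c2=2 → after 2×micro: 10; S2 reads c0=1 → after 1×micro: 1 ⇒ (c0=0, c1=10, c2=1)
macro 3: S0 reads c2=1 → after 1×micro: 1; S1 reads c2=1 → after 2×micro: 43; S2 reads c0=0 → after 1×micro: 4 ⇒ (c0=1, c1=43, c2=4)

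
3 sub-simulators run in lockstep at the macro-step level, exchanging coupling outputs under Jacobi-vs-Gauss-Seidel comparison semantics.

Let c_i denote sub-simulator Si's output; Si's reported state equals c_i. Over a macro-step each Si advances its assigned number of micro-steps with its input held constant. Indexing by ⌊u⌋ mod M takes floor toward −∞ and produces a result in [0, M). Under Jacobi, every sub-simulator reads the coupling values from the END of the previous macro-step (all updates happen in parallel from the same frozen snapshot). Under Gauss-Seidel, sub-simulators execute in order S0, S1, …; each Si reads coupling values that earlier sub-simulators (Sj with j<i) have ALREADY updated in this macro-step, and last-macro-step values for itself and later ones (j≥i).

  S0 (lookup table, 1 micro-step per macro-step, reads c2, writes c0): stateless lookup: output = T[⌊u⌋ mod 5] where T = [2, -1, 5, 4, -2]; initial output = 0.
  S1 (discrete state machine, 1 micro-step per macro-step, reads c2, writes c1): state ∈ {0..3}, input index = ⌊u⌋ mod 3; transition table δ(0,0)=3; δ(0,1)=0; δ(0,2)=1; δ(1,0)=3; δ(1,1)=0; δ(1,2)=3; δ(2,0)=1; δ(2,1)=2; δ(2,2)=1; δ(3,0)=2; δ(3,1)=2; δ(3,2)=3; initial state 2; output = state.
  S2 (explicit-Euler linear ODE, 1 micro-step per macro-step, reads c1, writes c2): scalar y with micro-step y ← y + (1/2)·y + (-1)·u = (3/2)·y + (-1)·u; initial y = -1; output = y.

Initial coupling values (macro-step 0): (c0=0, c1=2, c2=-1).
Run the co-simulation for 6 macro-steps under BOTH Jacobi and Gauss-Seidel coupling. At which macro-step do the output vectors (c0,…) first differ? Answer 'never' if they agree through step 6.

[Jacobi] macro 1: S0 reads c2=-1 → after 1×micro: -2; S1 reads c2=-1 → after 1×micro: 1; S2 reads c1=2 → after 1×micro: -7/2 ⇒ (c0=-2, c1=1, c2=-7/2)
[Jacobi] macro 2: S0 reads c2=-7/2 → after 1×micro: -1; S1 reads c2=-7/2 → after 1×micro: 3; S2 reads c1=1 → after 1×micro: -25/4 ⇒ (c0=-1, c1=3, c2=-25/4)
[Jacobi] macro 3: S0 reads c2=-25/4 → after 1×micro: 4; S1 reads c2=-25/4 → after 1×micro: 3; S2 reads c1=3 → after 1×micro: -99/8 ⇒ (c0=4, c1=3, c2=-99/8)
[Jacobi] macro 4: S0 reads c2=-99/8 → after 1×micro: 5; S1 reads c2=-99/8 → after 1×micro: 3; S2 reads c1=3 → after 1×micro: -345/16 ⇒ (c0=5, c1=3, c2=-345/16)
[Jacobi] macro 5: S0 reads c2=-345/16 → after 1×micro: 4; S1 reads c2=-345/16 → after 1×micro: 3; S2 reads c1=3 → after 1×micro: -1131/32 ⇒ (c0=4, c1=3, c2=-1131/32)
[Jacobi] macro 6: S0 reads c2=-1131/32 → after 1×micro: -2; S1 reads c2=-1131/32 → after 1×micro: 2; S2 reads c1=3 → after 1×micro: -3585/64 ⇒ (c0=-2, c1=2, c2=-3585/64)
[Gauss-Seidel] macro 1: S0 reads c2=-1 → after 1×micro: -2; S1 reads c2=-1 → after 1×micro: 1; S2 reads c1=1 → after 1×micro: -5/2 ⇒ (c0=-2, c1=1, c2=-5/2)
[Gauss-Seidel] macro 2: S0 reads c2=-5/2 → after 1×micro: 5; S1 reads c2=-5/2 → after 1×micro: 3; S2 reads c1=3 → after 1×micro: -27/4 ⇒ (c0=5, c1=3, c2=-27/4)
[Gauss-Seidel] macro 3: S0 reads c2=-27/4 → after 1×micro: 4; S1 reads c2=-27/4 → after 1×micro: 3; S2 reads c1=3 → after 1×micro: -105/8 ⇒ (c0=4, c1=3, c2=-105/8)
[Gauss-Seidel] macro 4: S0 reads c2=-105/8 → after 1×micro: -1; S1 reads c2=-105/8 → after 1×micro: 2; S2 reads c1=2 → after 1×micro: -347/16 ⇒ (c0=-1, c1=2, c2=-347/16)
[Gauss-Seidel] macro 5: S0 reads c2=-347/16 → after 1×micro: 4; S1 reads c2=-347/16 → after 1×micro: 1; S2 reads c1=1 → after 1×micro: -1073/32 ⇒ (c0=4, c1=1, c2=-1073/32)
[Gauss-Seidel] macro 6: S0 reads c2=-1073/32 → after 1×micro: -1; S1 reads c2=-1073/32 → after 1×micro: 3; S2 reads c1=3 → after 1×micro: -3411/64 ⇒ (c0=-1, c1=3, c2=-3411/64)

first divergence at macro-step: 1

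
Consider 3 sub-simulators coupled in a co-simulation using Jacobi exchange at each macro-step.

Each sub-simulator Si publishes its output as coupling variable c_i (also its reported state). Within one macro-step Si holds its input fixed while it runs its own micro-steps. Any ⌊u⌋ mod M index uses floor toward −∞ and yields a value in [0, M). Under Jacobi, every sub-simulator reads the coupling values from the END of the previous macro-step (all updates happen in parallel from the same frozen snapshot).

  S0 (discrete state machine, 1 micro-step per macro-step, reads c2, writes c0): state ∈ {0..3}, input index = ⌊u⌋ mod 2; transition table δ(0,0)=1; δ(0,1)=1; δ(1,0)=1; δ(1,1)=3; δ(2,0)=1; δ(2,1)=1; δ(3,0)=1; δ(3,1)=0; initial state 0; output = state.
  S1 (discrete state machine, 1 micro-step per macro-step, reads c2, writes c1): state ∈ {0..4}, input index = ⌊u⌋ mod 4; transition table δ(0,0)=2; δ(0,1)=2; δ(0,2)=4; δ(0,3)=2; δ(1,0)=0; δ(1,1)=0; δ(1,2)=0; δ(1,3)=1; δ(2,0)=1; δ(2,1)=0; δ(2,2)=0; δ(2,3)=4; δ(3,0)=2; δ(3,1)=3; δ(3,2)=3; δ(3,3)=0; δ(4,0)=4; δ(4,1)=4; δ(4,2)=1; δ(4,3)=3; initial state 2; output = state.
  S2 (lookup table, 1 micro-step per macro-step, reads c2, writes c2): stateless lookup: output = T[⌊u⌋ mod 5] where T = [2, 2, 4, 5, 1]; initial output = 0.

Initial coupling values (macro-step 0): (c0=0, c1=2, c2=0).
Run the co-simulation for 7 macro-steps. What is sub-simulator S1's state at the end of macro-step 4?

macro 1: S0 reads c2=0 → after 1×micro: 1; S1 reads c2=0 → after 1×micro: 1; S2 reads c2=0 → after 1×micro: 2 ⇒ (c0=1, c1=1, c2=2)
macro 2: S0 reads c2=2 → after 1×micro: 1; S1 reads c2=2 → after 1×micro: 0; S2 reads c2=2 → after 1×micro: 4 ⇒ (c0=1, c1=0, c2=4)
macro 3: S0 reads c2=4 → after 1×micro: 1; S1 reads c2=4 → after 1×micro: 2; S2 reads c2=4 → after 1×micro: 1 ⇒ (c0=1, c1=2, c2=1)
macro 4: S0 reads c2=1 → after 1×micro: 3; S1 reads c2=1 → after 1×micro: 0; S2 reads c2=1 → after 1×micro: 2 ⇒ (c0=3, c1=0, c2=2)
macro 5: S0 reads c2=2 → after 1×micro: 1; S1 reads c2=2 → after 1×micro: 4; S2 reads c2=2 → after 1×micro: 4 ⇒ (c0=1, c1=4, c2=4)
macro 6: S0 reads c2=4 → after 1×micro: 1; S1 reads c2=4 → after 1×micro: 4; S2 reads c2=4 → after 1×micro: 1 ⇒ (c0=1, c1=4, c2=1)
macro 7: S0 reads c2=1 → after 1×micro: 3; S1 reads c2=1 → after 1×micro: 4; S2 reads c2=1 → after 1×micro: 2 ⇒ (c0=3, c1=4, c2=2)

S1 state at macro-step 4 = 0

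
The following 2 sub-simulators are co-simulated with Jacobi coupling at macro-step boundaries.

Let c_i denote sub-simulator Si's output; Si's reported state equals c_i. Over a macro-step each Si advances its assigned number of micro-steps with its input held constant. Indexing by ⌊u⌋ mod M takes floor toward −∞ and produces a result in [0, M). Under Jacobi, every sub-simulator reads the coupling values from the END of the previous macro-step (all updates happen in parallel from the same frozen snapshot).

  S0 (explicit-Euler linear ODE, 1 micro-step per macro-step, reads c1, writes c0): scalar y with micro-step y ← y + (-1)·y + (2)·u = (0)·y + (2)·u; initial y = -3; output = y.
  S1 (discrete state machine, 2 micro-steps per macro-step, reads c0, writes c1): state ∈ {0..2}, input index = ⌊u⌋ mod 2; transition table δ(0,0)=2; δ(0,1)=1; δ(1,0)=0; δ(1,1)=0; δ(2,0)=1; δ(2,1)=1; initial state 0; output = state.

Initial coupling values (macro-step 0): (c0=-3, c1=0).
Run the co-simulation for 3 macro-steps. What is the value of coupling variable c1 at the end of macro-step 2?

macro 1: S0 reads c1=0 → after 1×micro: 0; S1 reads c0=-3 → after 2×micro: 0 ⇒ (c0=0, c1=0)
macro 2: S0 reads c1=0 → after 1×micro: 0; S1 reads c0=0 → after 2×micro: 1 ⇒ (c0=0, c1=1)
macro 3: S0 reads c1=1 → after 1×micro: 2; S1 reads c0=0 → after 2×micro: 2 ⇒ (c0=2, c1=2)

c1 at macro-step 2 = 1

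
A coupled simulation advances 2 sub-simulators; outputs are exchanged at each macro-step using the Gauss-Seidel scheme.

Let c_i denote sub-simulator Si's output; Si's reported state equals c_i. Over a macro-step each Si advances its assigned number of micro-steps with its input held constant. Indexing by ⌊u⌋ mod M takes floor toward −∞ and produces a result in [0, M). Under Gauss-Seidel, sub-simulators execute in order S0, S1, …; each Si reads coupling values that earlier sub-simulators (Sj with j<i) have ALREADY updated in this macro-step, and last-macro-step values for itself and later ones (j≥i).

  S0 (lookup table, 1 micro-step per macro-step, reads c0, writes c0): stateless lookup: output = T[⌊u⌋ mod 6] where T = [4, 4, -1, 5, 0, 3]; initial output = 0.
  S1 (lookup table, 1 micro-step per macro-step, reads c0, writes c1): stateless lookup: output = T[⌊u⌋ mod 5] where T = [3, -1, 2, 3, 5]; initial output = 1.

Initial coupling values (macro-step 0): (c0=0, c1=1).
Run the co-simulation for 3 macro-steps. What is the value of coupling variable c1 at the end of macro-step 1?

c1 at macro-step 1 = 5

macro 1: S0 reads c0=0 → after 1×micro: 4; S1 reads c0=4 → after 1×micro: 5 ⇒ (c0=4, c1=5)
macro 2: S0 reads c0=4 → after 1×micro: 0; S1 reads c0=0 → after 1×micro: 3 ⇒ (c0=0, c1=3)
macro 3: S0 reads c0=0 → after 1×micro: 4; S1 reads c0=4 → after 1×micro: 5 ⇒ (c0=4, c1=5)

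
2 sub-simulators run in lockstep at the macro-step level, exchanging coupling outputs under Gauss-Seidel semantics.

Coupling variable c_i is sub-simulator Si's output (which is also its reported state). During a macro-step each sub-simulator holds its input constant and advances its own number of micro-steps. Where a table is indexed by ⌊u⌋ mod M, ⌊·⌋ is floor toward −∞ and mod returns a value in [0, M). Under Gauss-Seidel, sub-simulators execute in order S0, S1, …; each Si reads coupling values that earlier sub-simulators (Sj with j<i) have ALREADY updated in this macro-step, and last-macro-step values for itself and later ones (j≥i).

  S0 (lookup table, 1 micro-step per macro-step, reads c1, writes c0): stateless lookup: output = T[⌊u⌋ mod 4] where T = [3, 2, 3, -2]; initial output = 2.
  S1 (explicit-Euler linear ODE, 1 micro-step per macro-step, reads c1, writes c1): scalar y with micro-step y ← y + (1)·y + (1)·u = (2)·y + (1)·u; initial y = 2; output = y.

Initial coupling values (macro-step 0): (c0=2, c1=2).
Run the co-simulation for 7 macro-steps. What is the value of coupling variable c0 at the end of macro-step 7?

c0 at macro-step 7 = 3

macro 1: S0 reads c1=2 → after 1×micro: 3; S1 reads c1=2 → after 1×micro: 6 ⇒ (c0=3, c1=6)
macro 2: S0 reads c1=6 → after 1×micro: 3; S1 reads c1=6 → after 1×micro: 18 ⇒ (c0=3, c1=18)
macro 3: S0 reads c1=18 → after 1×micro: 3; S1 reads c1=18 → after 1×micro: 54 ⇒ (c0=3, c1=54)
macro 4: S0 reads c1=54 → after 1×micro: 3; S1 reads c1=54 → after 1×micro: 162 ⇒ (c0=3, c1=162)
macro 5: S0 reads c1=162 → after 1×micro: 3; S1 reads c1=162 → after 1×micro: 486 ⇒ (c0=3, c1=486)
macro 6: S0 reads c1=486 → after 1×micro: 3; S1 reads c1=486 → after 1×micro: 1458 ⇒ (c0=3, c1=1458)
macro 7: S0 reads c1=1458 → after 1×micro: 3; S1 reads c1=1458 → after 1×micro: 4374 ⇒ (c0=3, c1=4374)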